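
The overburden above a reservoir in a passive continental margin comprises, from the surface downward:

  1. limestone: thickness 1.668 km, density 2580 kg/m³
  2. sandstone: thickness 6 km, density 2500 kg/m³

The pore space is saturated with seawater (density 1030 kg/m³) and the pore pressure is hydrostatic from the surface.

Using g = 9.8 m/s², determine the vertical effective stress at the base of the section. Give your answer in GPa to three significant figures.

Overburden (lithostatic) stress σ_v:
limestone: 2580 kg/m³ × 9.8 m/s² × 1668 m = 4.217×10^7 Pa = 42.17 MPa
sandstone: 2500 kg/m³ × 9.8 m/s² × 6000 m = 1.470×10^8 Pa = 147.0 MPa
Total = 42.17 + 147.0 = 189.17 MPa
Pore pressure P_p = 1030 kg/m³ × 9.8 m/s² × 7668 m = 7.740×10^7 Pa = 77.40 MPa
Effective stress σ' = σ_v − P_p = 189.2 − 77.40 = 111.77 MPa = 0.11177 GPa

0.112 GPa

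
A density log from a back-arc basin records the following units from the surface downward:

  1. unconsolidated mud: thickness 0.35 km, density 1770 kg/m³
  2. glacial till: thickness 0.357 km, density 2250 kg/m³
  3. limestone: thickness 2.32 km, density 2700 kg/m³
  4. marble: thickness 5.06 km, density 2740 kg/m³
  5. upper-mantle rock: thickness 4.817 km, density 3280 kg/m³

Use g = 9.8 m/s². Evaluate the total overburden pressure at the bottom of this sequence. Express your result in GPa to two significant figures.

0.37 GPa

unconsolidated mud: 1770 kg/m³ × 9.8 m/s² × 350 m = 6.071×10^6 Pa = 6.071×10^-3 GPa
glacial till: 2250 kg/m³ × 9.8 m/s² × 357 m = 7.872×10^6 Pa = 7.872×10^-3 GPa
limestone: 2700 kg/m³ × 9.8 m/s² × 2320 m = 6.139×10^7 Pa = 0.06139 GPa
marble: 2740 kg/m³ × 9.8 m/s² × 5060 m = 1.359×10^8 Pa = 0.1359 GPa
upper-mantle rock: 3280 kg/m³ × 9.8 m/s² × 4817 m = 1.548×10^8 Pa = 0.1548 GPa
Total = 6.071×10^-3 + 7.872×10^-3 + 0.06139 + 0.1359 + 0.1548 = 0.36604 GPa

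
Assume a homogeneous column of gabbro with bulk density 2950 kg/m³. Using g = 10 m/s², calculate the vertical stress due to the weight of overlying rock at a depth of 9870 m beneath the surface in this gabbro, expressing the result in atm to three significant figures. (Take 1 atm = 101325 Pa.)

2870 atm

gabbro: 2950 kg/m³ × 10 m/s² × 9870 m = 2.912×10^8 Pa = 2874 atm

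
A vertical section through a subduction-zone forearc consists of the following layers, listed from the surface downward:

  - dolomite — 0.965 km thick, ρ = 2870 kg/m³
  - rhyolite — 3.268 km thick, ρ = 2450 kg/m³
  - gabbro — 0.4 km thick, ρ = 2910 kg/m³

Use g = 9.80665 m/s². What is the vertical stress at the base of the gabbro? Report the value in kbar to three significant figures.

1.17 kbar

dolomite: 2870 kg/m³ × 9.80665 m/s² × 965 m = 2.716×10^7 Pa = 0.2716 kbar
rhyolite: 2450 kg/m³ × 9.80665 m/s² × 3268 m = 7.852×10^7 Pa = 0.7852 kbar
gabbro: 2910 kg/m³ × 9.80665 m/s² × 400 m = 1.141×10^7 Pa = 0.1141 kbar
Total = 0.2716 + 0.7852 + 0.1141 = 1.1709 kbar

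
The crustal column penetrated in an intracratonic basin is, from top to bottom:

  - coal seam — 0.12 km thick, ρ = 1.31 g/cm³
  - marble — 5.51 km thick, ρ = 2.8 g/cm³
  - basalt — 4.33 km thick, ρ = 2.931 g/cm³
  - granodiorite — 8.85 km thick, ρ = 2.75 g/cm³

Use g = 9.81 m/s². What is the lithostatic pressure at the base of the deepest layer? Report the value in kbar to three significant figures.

5.16 kbar

coal seam: 1310 kg/m³ × 9.81 m/s² × 120 m = 1.542×10^6 Pa = 0.01542 kbar
marble: 2800 kg/m³ × 9.81 m/s² × 5510 m = 1.513×10^8 Pa = 1.513 kbar
basalt: 2931 kg/m³ × 9.81 m/s² × 4330 m = 1.245×10^8 Pa = 1.245 kbar
granodiorite: 2750 kg/m³ × 9.81 m/s² × 8850 m = 2.388×10^8 Pa = 2.388 kbar
Total = 0.01542 + 1.513 + 1.245 + 2.388 = 5.1614 kbar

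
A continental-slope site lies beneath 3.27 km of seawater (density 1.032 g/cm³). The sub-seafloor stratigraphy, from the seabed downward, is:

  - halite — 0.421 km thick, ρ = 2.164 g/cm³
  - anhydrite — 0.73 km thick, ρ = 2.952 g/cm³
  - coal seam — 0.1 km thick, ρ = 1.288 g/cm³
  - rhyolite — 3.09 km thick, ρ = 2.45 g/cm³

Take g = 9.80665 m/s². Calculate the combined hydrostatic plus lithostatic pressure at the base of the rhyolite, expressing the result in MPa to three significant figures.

seawater: 1032 kg/m³ × 9.80665 m/s² × 3270 m = 3.309×10^7 Pa = 33.09 MPa
halite: 2164 kg/m³ × 9.80665 m/s² × 421 m = 8.934×10^6 Pa = 8.934 MPa
anhydrite: 2952 kg/m³ × 9.80665 m/s² × 730 m = 2.113×10^7 Pa = 21.13 MPa
coal seam: 1288 kg/m³ × 9.80665 m/s² × 100 m = 1.263×10^6 Pa = 1.263 MPa
rhyolite: 2450 kg/m³ × 9.80665 m/s² × 3090 m = 7.424×10^7 Pa = 74.24 MPa
Total = 33.09 + 8.934 + 21.13 + 1.263 + 74.24 = 138.67 MPa

139 MPa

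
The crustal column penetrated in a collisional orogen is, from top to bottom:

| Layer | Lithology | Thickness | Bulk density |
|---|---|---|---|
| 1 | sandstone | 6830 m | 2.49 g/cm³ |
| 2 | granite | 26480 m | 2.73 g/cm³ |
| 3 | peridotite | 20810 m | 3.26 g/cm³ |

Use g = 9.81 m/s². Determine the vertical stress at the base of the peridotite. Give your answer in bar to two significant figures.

sandstone: 2490 kg/m³ × 9.81 m/s² × 6830 m = 1.668×10^8 Pa = 1668 bar
granite: 2730 kg/m³ × 9.81 m/s² × 26480 m = 7.092×10^8 Pa = 7092 bar
peridotite: 3260 kg/m³ × 9.81 m/s² × 20810 m = 6.655×10^8 Pa = 6655 bar
Total = 1668 + 7092 + 6655 = 15415 bar

15000 bar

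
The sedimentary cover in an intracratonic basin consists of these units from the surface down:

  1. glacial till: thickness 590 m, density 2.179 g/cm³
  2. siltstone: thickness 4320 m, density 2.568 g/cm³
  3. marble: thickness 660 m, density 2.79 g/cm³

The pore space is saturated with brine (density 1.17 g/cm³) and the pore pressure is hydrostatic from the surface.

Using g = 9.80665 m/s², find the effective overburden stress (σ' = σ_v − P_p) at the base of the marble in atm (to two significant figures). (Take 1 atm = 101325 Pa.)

Overburden (lithostatic) stress σ_v:
glacial till: 2179 kg/m³ × 9.80665 m/s² × 590 m = 1.261×10^7 Pa = 12.61 MPa
siltstone: 2568 kg/m³ × 9.80665 m/s² × 4320 m = 1.088×10^8 Pa = 108.8 MPa
marble: 2790 kg/m³ × 9.80665 m/s² × 660 m = 1.806×10^7 Pa = 18.06 MPa
Total = 12.61 + 108.8 + 18.06 = 139.46 MPa
Pore pressure P_p = 1170 kg/m³ × 9.80665 m/s² × 5570 m = 6.391×10^7 Pa = 63.91 MPa
Effective stress σ' = σ_v − P_p = 139.5 − 63.91 = 75.549 MPa = 745.61 atm

750 atm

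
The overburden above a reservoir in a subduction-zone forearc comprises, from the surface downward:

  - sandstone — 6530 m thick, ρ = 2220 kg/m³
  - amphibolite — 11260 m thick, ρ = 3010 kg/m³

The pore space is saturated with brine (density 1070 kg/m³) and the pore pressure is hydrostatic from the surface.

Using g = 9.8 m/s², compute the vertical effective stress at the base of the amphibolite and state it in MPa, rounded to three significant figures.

288 MPa

Overburden (lithostatic) stress σ_v:
sandstone: 2220 kg/m³ × 9.8 m/s² × 6530 m = 1.421×10^8 Pa = 142.1 MPa
amphibolite: 3010 kg/m³ × 9.8 m/s² × 11260 m = 3.321×10^8 Pa = 332.1 MPa
Total = 142.1 + 332.1 = 474.21 MPa
Pore pressure P_p = 1070 kg/m³ × 9.8 m/s² × 17790 m = 1.865×10^8 Pa = 186.5 MPa
Effective stress σ' = σ_v − P_p = 474.2 − 186.5 = 287.67 MPa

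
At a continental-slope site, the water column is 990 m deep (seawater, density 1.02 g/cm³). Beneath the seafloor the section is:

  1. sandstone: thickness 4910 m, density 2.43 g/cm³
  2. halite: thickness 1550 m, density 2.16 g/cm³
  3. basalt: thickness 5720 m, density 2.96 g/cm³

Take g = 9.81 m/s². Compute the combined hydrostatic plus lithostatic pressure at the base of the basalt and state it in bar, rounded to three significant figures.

3260 bar

seawater: 1020 kg/m³ × 9.81 m/s² × 990 m = 9.906×10^6 Pa = 99.06 bar
sandstone: 2430 kg/m³ × 9.81 m/s² × 4910 m = 1.170×10^8 Pa = 1170 bar
halite: 2160 kg/m³ × 9.81 m/s² × 1550 m = 3.284×10^7 Pa = 328.4 bar
basalt: 2960 kg/m³ × 9.81 m/s² × 5720 m = 1.661×10^8 Pa = 1661 bar
Total = 99.06 + 1170 + 328.4 + 1661 = 3258.9 bar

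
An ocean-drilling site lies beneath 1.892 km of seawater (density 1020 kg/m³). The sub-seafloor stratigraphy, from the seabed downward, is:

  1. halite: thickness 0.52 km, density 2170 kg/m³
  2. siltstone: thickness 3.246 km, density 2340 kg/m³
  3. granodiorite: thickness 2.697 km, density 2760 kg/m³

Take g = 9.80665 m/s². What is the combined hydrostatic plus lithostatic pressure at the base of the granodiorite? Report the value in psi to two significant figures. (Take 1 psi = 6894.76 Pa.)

26000 psi

seawater: 1020 kg/m³ × 9.80665 m/s² × 1892 m = 1.893×10^7 Pa = 2745 psi
halite: 2170 kg/m³ × 9.80665 m/s² × 520 m = 1.107×10^7 Pa = 1605 psi
siltstone: 2340 kg/m³ × 9.80665 m/s² × 3246 m = 7.449×10^7 Pa = 10804 psi
granodiorite: 2760 kg/m³ × 9.80665 m/s² × 2697 m = 7.300×10^7 Pa = 10587 psi
Total = 2745 + 1605 + 10804 + 10587 = 25741 psi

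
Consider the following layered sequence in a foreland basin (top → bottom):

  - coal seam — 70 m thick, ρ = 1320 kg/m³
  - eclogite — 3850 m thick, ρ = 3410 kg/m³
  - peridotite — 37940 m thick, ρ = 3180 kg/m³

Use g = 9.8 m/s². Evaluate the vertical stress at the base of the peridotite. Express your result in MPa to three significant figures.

1310 MPa

coal seam: 1320 kg/m³ × 9.8 m/s² × 70 m = 9.055×10^5 Pa = 0.9055 MPa
eclogite: 3410 kg/m³ × 9.8 m/s² × 3850 m = 1.287×10^8 Pa = 128.7 MPa
peridotite: 3180 kg/m³ × 9.8 m/s² × 37940 m = 1.182×10^9 Pa = 1182 MPa
Total = 0.9055 + 128.7 + 1182 = 1311.9 MPa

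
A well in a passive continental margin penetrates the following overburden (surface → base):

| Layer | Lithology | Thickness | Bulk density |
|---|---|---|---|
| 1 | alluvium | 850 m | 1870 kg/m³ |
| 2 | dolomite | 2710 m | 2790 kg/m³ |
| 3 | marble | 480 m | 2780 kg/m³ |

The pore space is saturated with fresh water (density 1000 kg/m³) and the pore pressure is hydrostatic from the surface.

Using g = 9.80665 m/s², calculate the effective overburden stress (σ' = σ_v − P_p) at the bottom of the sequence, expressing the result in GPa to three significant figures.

0.0632 GPa

Overburden (lithostatic) stress σ_v:
alluvium: 1870 kg/m³ × 9.80665 m/s² × 850 m = 1.559×10^7 Pa = 15.59 MPa
dolomite: 2790 kg/m³ × 9.80665 m/s² × 2710 m = 7.415×10^7 Pa = 74.15 MPa
marble: 2780 kg/m³ × 9.80665 m/s² × 480 m = 1.309×10^7 Pa = 13.09 MPa
Total = 15.59 + 74.15 + 13.09 = 102.82 MPa
Pore pressure P_p = 1000 kg/m³ × 9.80665 m/s² × 4040 m = 3.962×10^7 Pa = 39.62 MPa
Effective stress σ' = σ_v − P_p = 102.8 − 39.62 = 63.202 MPa = 0.063202 GPa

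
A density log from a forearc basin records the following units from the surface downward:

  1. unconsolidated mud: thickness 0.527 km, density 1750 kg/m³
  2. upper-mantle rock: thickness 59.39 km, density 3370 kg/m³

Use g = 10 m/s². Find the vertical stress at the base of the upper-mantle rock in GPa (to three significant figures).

2.01 GPa

unconsolidated mud: 1750 kg/m³ × 10 m/s² × 527 m = 9.223×10^6 Pa = 9.223×10^-3 GPa
upper-mantle rock: 3370 kg/m³ × 10 m/s² × 59390 m = 2.001×10^9 Pa = 2.001 GPa
Total = 9.223×10^-3 + 2.001 = 2.0107 GPa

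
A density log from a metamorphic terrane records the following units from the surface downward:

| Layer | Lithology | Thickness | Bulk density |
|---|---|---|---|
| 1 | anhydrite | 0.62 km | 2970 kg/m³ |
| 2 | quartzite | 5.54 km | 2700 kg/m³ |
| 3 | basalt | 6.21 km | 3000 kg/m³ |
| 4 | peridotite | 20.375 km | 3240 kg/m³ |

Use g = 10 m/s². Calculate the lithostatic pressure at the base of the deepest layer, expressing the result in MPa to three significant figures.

1010 MPa

anhydrite: 2970 kg/m³ × 10 m/s² × 620 m = 1.841×10^7 Pa = 18.41 MPa
quartzite: 2700 kg/m³ × 10 m/s² × 5540 m = 1.496×10^8 Pa = 149.6 MPa
basalt: 3000 kg/m³ × 10 m/s² × 6210 m = 1.863×10^8 Pa = 186.3 MPa
peridotite: 3240 kg/m³ × 10 m/s² × 20375 m = 6.601×10^8 Pa = 660.1 MPa
Total = 18.41 + 149.6 + 186.3 + 660.1 = 1014.4 MPa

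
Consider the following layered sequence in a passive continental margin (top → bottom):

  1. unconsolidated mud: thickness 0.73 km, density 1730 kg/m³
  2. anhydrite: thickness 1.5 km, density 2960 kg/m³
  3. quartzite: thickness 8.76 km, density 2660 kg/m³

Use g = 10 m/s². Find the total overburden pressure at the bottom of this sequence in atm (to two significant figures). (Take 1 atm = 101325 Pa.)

2900 atm

unconsolidated mud: 1730 kg/m³ × 10 m/s² × 730 m = 1.263×10^7 Pa = 124.6 atm
anhydrite: 2960 kg/m³ × 10 m/s² × 1500 m = 4.440×10^7 Pa = 438.2 atm
quartzite: 2660 kg/m³ × 10 m/s² × 8760 m = 2.330×10^8 Pa = 2300 atm
Total = 124.6 + 438.2 + 2300 = 2862.5 atm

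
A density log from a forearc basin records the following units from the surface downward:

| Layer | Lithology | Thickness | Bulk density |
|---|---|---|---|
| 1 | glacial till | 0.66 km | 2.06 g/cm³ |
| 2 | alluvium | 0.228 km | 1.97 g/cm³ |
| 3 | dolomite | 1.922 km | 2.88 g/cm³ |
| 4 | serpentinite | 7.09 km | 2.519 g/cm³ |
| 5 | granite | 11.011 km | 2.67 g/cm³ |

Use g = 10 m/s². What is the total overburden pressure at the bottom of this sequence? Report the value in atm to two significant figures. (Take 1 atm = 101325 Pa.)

5400 atm

glacial till: 2060 kg/m³ × 10 m/s² × 660 m = 1.360×10^7 Pa = 134.2 atm
alluvium: 1970 kg/m³ × 10 m/s² × 228 m = 4.492×10^6 Pa = 44.33 atm
dolomite: 2880 kg/m³ × 10 m/s² × 1922 m = 5.535×10^7 Pa = 546.3 atm
serpentinite: 2519 kg/m³ × 10 m/s² × 7090 m = 1.786×10^8 Pa = 1763 atm
granite: 2670 kg/m³ × 10 m/s² × 11011 m = 2.940×10^8 Pa = 2901 atm
Total = 134.2 + 44.33 + 546.3 + 1763 + 2901 = 5388.9 atm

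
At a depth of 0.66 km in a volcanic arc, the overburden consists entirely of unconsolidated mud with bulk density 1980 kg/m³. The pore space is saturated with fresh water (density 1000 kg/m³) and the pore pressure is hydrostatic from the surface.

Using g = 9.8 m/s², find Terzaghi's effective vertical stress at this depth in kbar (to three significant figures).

0.0634 kbar

Overburden (lithostatic) stress σ_v:
unconsolidated mud: 1980 kg/m³ × 9.8 m/s² × 660 m = 1.281×10^7 Pa = 12.81 MPa
Pore pressure P_p = 1000 kg/m³ × 9.8 m/s² × 660 m = 6.468×10^6 Pa = 6.468 MPa
Effective stress σ' = σ_v − P_p = 12.81 − 6.468 = 6.3386 MPa = 0.063386 kbar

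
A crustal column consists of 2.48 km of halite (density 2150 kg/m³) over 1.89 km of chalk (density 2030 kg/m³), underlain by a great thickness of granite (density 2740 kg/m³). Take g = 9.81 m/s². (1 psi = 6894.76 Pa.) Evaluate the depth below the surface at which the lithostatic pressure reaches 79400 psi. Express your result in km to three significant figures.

Pressure at base of upper layers: 2150×9.81×2480 + 2030×9.81×1890 = 8.994×10^7 Pa = 13045 psi
Remaining pressure to be supplied by granite: 5.474×10^8 − 8.994×10^7 = 4.575×10^8 Pa
Additional depth in granite = 4.575×10^8 Pa / (2740 kg/m³ × 9.81 m/s²) = 17020 m
Total depth = 4370 m + 17020 m = 21390 m
= 21.390 km

21.4 km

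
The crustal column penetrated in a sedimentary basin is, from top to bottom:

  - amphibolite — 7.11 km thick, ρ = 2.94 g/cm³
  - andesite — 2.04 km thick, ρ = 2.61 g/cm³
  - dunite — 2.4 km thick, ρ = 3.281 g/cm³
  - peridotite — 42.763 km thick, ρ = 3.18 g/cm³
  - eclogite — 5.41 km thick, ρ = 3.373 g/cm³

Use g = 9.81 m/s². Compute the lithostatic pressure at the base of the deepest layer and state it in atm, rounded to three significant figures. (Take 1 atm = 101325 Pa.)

18200 atm

amphibolite: 2940 kg/m³ × 9.81 m/s² × 7110 m = 2.051×10^8 Pa = 2024 atm
andesite: 2610 kg/m³ × 9.81 m/s² × 2040 m = 5.223×10^7 Pa = 515.5 atm
dunite: 3281 kg/m³ × 9.81 m/s² × 2400 m = 7.725×10^7 Pa = 762.4 atm
peridotite: 3180 kg/m³ × 9.81 m/s² × 42763 m = 1.334×10^9 Pa = 13166 atm
eclogite: 3373 kg/m³ × 9.81 m/s² × 5410 m = 1.790×10^8 Pa = 1767 atm
Total = 2024 + 515.5 + 762.4 + 13166 + 1767 = 18234 atm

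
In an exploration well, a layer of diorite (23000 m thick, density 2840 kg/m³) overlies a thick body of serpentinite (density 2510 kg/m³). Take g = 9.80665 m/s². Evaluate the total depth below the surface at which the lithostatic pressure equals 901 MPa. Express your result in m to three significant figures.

Pressure at base of upper layers: 2840×9.80665×23000 = 6.406×10^8 Pa = 640.6 MPa
Remaining pressure to be supplied by serpentinite: 9.010×10^8 − 6.406×10^8 = 2.604×10^8 Pa
Additional depth in serpentinite = 2.604×10^8 Pa / (2510 kg/m³ × 9.80665 m/s²) = 10580 m
Total depth = 23000 m + 10580 m = 33580 m

33600 m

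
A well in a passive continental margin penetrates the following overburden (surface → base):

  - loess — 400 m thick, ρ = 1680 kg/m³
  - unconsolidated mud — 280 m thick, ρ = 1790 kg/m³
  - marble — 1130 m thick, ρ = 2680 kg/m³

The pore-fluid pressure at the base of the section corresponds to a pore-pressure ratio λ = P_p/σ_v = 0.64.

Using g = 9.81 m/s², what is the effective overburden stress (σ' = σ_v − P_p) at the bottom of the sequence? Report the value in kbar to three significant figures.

0.148 kbar

Overburden (lithostatic) stress σ_v:
loess: 1680 kg/m³ × 9.81 m/s² × 400 m = 6.592×10^6 Pa = 6.592 MPa
unconsolidated mud: 1790 kg/m³ × 9.81 m/s² × 280 m = 4.917×10^6 Pa = 4.917 MPa
marble: 2680 kg/m³ × 9.81 m/s² × 1130 m = 2.971×10^7 Pa = 29.71 MPa
Total = 6.592 + 4.917 + 29.71 = 41.218 MPa
Pore pressure P_p = λ·σ_v = 0.64 × 41.22 MPa = 26.38 MPa
Effective stress σ' = σ_v − P_p = 41.22 − 26.38 = 14.838 MPa = 0.14838 kbar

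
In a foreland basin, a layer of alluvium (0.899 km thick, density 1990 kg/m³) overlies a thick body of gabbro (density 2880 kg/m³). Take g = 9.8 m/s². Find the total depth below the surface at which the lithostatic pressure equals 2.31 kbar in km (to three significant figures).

Pressure at base of upper layers: 1990×9.8×899 = 1.753×10^7 Pa = 0.1753 kbar
Remaining pressure to be supplied by gabbro: 2.310×10^8 − 1.753×10^7 = 2.135×10^8 Pa
Additional depth in gabbro = 2.135×10^8 Pa / (2880 kg/m³ × 9.8 m/s²) = 7563.3 m
Total depth = 899 m + 7563.3 m = 8462.3 m
= 8.4623 km

8.46 km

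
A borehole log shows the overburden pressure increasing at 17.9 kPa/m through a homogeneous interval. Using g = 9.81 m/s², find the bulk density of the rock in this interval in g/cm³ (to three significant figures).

1.82 g/cm³

ρ = (dP/dz)/g = 17.9 kPa/m / 9.81 m/s² = 17900 Pa/m / 9.81 m/s² = 1824.7 kg/m³
= 1.825 g/cm³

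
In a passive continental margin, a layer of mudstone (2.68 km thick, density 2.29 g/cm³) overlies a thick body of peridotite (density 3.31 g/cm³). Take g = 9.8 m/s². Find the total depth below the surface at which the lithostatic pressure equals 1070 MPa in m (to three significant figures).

33800 m

Pressure at base of upper layers: 2290×9.8×2680 = 6.014×10^7 Pa = 60.14 MPa
Remaining pressure to be supplied by peridotite: 1.070×10^9 − 6.014×10^7 = 1.010×10^9 Pa
Additional depth in peridotite = 1.010×10^9 Pa / (3310 kg/m³ × 9.8 m/s²) = 31132 m
Total depth = 2680 m + 31132 m = 33812 m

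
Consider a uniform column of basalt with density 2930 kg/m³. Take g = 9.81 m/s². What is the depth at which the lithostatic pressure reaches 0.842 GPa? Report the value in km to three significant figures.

h = P/(ρg) = 0.842 GPa / (2930 kg/m³ × 9.81 m/s²) = 8.420×10^8 Pa / 28743 Pa/m = 29294 m
= 29.294 km

29.3 km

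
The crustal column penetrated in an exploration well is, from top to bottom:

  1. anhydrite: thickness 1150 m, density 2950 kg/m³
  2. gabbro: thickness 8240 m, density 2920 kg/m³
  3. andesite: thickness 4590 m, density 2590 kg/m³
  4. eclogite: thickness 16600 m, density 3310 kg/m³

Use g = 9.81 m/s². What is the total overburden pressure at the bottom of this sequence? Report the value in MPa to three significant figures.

925 MPa

anhydrite: 2950 kg/m³ × 9.81 m/s² × 1150 m = 3.328×10^7 Pa = 33.28 MPa
gabbro: 2920 kg/m³ × 9.81 m/s² × 8240 m = 2.360×10^8 Pa = 236.0 MPa
andesite: 2590 kg/m³ × 9.81 m/s² × 4590 m = 1.166×10^8 Pa = 116.6 MPa
eclogite: 3310 kg/m³ × 9.81 m/s² × 16600 m = 5.390×10^8 Pa = 539.0 MPa
Total = 33.28 + 236.0 + 116.6 + 539.0 = 924.96 MPa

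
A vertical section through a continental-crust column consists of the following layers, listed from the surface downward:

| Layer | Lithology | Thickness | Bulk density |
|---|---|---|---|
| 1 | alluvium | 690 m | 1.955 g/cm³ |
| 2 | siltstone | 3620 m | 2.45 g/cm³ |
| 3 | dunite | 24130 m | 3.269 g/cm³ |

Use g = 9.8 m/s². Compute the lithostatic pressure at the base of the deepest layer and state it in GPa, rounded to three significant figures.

alluvium: 1955 kg/m³ × 9.8 m/s² × 690 m = 1.322×10^7 Pa = 0.01322 GPa
siltstone: 2450 kg/m³ × 9.8 m/s² × 3620 m = 8.692×10^7 Pa = 0.08692 GPa
dunite: 3269 kg/m³ × 9.8 m/s² × 24130 m = 7.730×10^8 Pa = 0.7730 GPa
Total = 0.01322 + 0.08692 + 0.7730 = 0.87317 GPa

0.873 GPa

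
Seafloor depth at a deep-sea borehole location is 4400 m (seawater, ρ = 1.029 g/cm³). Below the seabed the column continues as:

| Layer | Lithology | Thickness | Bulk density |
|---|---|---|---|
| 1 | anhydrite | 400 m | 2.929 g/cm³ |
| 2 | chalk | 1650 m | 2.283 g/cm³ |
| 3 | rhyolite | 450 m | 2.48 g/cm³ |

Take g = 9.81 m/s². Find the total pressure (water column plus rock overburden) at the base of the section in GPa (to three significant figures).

0.104 GPa

seawater: 1029 kg/m³ × 9.81 m/s² × 4400 m = 4.442×10^7 Pa = 0.04442 GPa
anhydrite: 2929 kg/m³ × 9.81 m/s² × 400 m = 1.149×10^7 Pa = 0.01149 GPa
chalk: 2283 kg/m³ × 9.81 m/s² × 1650 m = 3.695×10^7 Pa = 0.03695 GPa
rhyolite: 2480 kg/m³ × 9.81 m/s² × 450 m = 1.095×10^7 Pa = 0.01095 GPa
Total = 0.04442 + 0.01149 + 0.03695 + 0.01095 = 0.10381 GPa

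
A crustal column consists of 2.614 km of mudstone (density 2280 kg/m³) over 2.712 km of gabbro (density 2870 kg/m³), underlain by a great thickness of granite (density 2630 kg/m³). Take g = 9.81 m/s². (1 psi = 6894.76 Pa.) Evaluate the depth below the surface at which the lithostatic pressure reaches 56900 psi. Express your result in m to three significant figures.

Pressure at base of upper layers: 2280×9.81×2614 + 2870×9.81×2712 = 1.348×10^8 Pa = 19554 psi
Remaining pressure to be supplied by granite: 3.923×10^8 − 1.348×10^8 = 2.575×10^8 Pa
Additional depth in granite = 2.575×10^8 Pa / (2630 kg/m³ × 9.81 m/s²) = 9980.1 m
Total depth = 5326 m + 9980.1 m = 15306 m

15300 m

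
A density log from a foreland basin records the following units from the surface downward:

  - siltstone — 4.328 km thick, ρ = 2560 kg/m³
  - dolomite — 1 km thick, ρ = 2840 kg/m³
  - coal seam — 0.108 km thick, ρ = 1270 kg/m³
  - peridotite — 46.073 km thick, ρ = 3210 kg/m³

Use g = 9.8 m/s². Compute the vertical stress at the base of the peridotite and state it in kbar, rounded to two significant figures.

siltstone: 2560 kg/m³ × 9.8 m/s² × 4328 m = 1.086×10^8 Pa = 1.086 kbar
dolomite: 2840 kg/m³ × 9.8 m/s² × 1000 m = 2.783×10^7 Pa = 0.2783 kbar
coal seam: 1270 kg/m³ × 9.8 m/s² × 108 m = 1.344×10^6 Pa = 0.01344 kbar
peridotite: 3210 kg/m³ × 9.8 m/s² × 46073 m = 1.449×10^9 Pa = 14.49 kbar
Total = 1.086 + 0.2783 + 0.01344 + 14.49 = 15.871 kbar

16 kbar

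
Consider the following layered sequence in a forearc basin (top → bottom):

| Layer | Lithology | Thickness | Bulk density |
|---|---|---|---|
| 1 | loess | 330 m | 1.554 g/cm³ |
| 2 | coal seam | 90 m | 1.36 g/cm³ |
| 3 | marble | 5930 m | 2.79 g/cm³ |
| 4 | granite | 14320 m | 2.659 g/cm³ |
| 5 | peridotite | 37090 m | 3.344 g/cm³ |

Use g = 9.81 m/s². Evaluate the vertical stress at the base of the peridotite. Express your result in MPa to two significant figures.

1800 MPa

loess: 1554 kg/m³ × 9.81 m/s² × 330 m = 5.031×10^6 Pa = 5.031 MPa
coal seam: 1360 kg/m³ × 9.81 m/s² × 90 m = 1.201×10^6 Pa = 1.201 MPa
marble: 2790 kg/m³ × 9.81 m/s² × 5930 m = 1.623×10^8 Pa = 162.3 MPa
granite: 2659 kg/m³ × 9.81 m/s² × 14320 m = 3.735×10^8 Pa = 373.5 MPa
peridotite: 3344 kg/m³ × 9.81 m/s² × 37090 m = 1.217×10^9 Pa = 1217 MPa
Total = 5.031 + 1.201 + 162.3 + 373.5 + 1217 = 1758.8 MPa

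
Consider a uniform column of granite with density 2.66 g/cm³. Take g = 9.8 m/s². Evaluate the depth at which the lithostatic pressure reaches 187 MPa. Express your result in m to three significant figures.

h = P/(ρg) = 187 MPa / (2660 kg/m³ × 9.8 m/s²) = 1.870×10^8 Pa / 26068 Pa/m = 7173.5 m

7170 m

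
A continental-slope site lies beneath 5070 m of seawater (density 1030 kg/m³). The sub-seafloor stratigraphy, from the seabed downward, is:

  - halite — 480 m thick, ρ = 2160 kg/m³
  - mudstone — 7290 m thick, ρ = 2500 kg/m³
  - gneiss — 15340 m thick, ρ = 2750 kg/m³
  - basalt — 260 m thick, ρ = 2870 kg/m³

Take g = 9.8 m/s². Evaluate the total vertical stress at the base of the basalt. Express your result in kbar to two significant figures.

6.6 kbar

seawater: 1030 kg/m³ × 9.8 m/s² × 5070 m = 5.118×10^7 Pa = 0.5118 kbar
halite: 2160 kg/m³ × 9.8 m/s² × 480 m = 1.016×10^7 Pa = 0.1016 kbar
mudstone: 2500 kg/m³ × 9.8 m/s² × 7290 m = 1.786×10^8 Pa = 1.786 kbar
gneiss: 2750 kg/m³ × 9.8 m/s² × 15340 m = 4.134×10^8 Pa = 4.134 kbar
basalt: 2870 kg/m³ × 9.8 m/s² × 260 m = 7.313×10^6 Pa = 0.07313 kbar
Total = 0.5118 + 0.1016 + 1.786 + 4.134 + 0.07313 = 6.6067 kbar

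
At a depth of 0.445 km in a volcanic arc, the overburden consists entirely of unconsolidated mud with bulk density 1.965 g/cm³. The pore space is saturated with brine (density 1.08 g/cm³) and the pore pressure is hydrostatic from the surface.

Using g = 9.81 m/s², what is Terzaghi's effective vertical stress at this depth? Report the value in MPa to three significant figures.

3.86 MPa

Overburden (lithostatic) stress σ_v:
unconsolidated mud: 1965 kg/m³ × 9.81 m/s² × 445 m = 8.578×10^6 Pa = 8.578 MPa
Pore pressure P_p = 1080 kg/m³ × 9.81 m/s² × 445 m = 4.715×10^6 Pa = 4.715 MPa
Effective stress σ' = σ_v − P_p = 8.578 − 4.715 = 3.8634 MPa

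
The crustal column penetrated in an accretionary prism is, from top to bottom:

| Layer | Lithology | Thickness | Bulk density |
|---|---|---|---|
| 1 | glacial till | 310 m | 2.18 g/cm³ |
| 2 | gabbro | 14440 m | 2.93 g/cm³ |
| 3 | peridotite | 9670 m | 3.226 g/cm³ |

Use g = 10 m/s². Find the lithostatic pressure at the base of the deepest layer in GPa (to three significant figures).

0.742 GPa

glacial till: 2180 kg/m³ × 10 m/s² × 310 m = 6.758×10^6 Pa = 6.758×10^-3 GPa
gabbro: 2930 kg/m³ × 10 m/s² × 14440 m = 4.231×10^8 Pa = 0.4231 GPa
peridotite: 3226 kg/m³ × 10 m/s² × 9670 m = 3.120×10^8 Pa = 0.3120 GPa
Total = 6.758×10^-3 + 0.4231 + 0.3120 = 0.74180 GPa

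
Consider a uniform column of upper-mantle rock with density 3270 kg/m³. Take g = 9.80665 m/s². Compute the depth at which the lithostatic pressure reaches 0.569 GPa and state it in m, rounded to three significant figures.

h = P/(ρg) = 0.569 GPa / (3270 kg/m³ × 9.80665 m/s²) = 5.690×10^8 Pa / 32068 Pa/m = 17744 m

17700 m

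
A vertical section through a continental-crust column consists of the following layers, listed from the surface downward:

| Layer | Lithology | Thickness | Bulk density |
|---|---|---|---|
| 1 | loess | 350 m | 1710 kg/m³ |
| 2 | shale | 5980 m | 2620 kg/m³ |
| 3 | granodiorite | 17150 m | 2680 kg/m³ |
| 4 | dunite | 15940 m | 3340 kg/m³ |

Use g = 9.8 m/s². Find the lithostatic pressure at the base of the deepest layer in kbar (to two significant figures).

11 kbar

loess: 1710 kg/m³ × 9.8 m/s² × 350 m = 5.865×10^6 Pa = 0.05865 kbar
shale: 2620 kg/m³ × 9.8 m/s² × 5980 m = 1.535×10^8 Pa = 1.535 kbar
granodiorite: 2680 kg/m³ × 9.8 m/s² × 17150 m = 4.504×10^8 Pa = 4.504 kbar
dunite: 3340 kg/m³ × 9.8 m/s² × 15940 m = 5.217×10^8 Pa = 5.217 kbar
Total = 0.05865 + 1.535 + 4.504 + 5.217 = 11.316 kbar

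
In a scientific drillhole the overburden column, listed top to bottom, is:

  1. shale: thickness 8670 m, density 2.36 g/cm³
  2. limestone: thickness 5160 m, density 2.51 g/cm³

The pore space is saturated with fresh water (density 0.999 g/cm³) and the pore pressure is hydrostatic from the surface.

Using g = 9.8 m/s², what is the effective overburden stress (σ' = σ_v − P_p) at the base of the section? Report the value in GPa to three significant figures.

Overburden (lithostatic) stress σ_v:
shale: 2360 kg/m³ × 9.8 m/s² × 8670 m = 2.005×10^8 Pa = 200.5 MPa
limestone: 2510 kg/m³ × 9.8 m/s² × 5160 m = 1.269×10^8 Pa = 126.9 MPa
Total = 200.5 + 126.9 = 327.45 MPa
Pore pressure P_p = 999 kg/m³ × 9.8 m/s² × 13830 m = 1.354×10^8 Pa = 135.4 MPa
Effective stress σ' = σ_v − P_p = 327.4 − 135.4 = 192.05 MPa = 0.19205 GPa

0.192 GPa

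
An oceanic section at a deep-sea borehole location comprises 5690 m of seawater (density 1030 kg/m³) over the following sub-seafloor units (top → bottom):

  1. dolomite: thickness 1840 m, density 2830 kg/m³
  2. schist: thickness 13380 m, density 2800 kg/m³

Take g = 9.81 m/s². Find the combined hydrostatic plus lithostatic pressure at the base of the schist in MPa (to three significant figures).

seawater: 1030 kg/m³ × 9.81 m/s² × 5690 m = 5.749×10^7 Pa = 57.49 MPa
dolomite: 2830 kg/m³ × 9.81 m/s² × 1840 m = 5.108×10^7 Pa = 51.08 MPa
schist: 2800 kg/m³ × 9.81 m/s² × 13380 m = 3.675×10^8 Pa = 367.5 MPa
Total = 57.49 + 51.08 + 367.5 = 476.10 MPa

476 MPa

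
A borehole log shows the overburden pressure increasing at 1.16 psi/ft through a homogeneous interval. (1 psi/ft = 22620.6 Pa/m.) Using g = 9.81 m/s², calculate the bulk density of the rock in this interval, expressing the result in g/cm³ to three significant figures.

2.67 g/cm³

ρ = (dP/dz)/g = 1.16 psi/ft / 9.81 m/s² = 26240 Pa/m / 9.81 m/s² = 2674.8 kg/m³
= 2.675 g/cm³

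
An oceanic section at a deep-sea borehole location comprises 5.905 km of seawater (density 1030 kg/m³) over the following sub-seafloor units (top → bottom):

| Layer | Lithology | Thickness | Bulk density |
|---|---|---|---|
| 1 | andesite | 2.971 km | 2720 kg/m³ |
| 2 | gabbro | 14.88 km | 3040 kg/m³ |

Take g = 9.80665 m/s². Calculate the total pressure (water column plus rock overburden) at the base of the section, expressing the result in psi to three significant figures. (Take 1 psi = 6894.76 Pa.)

seawater: 1030 kg/m³ × 9.80665 m/s² × 5905 m = 5.965×10^7 Pa = 8651 psi
andesite: 2720 kg/m³ × 9.80665 m/s² × 2971 m = 7.925×10^7 Pa = 11494 psi
gabbro: 3040 kg/m³ × 9.80665 m/s² × 14880 m = 4.436×10^8 Pa = 64340 psi
Total = 8651 + 11494 + 64340 = 84484 psi

84500 psi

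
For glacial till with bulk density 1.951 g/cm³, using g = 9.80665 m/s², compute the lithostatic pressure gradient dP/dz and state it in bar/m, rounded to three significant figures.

0.191 bar/m

dP/dz = ρg = 1951 kg/m³ × 9.80665 m/s² = 19133 Pa/m
= 19133 Pa/m × (1 bar/m / 1.0000×10^5 Pa/m) = 0.19133 bar/m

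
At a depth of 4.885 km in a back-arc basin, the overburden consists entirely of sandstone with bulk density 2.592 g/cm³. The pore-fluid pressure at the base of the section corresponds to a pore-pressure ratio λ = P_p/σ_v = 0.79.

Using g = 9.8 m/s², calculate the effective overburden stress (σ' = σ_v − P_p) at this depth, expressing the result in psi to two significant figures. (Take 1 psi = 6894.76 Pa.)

Overburden (lithostatic) stress σ_v:
sandstone: 2592 kg/m³ × 9.8 m/s² × 4885 m = 1.241×10^8 Pa = 124.1 MPa
Pore pressure P_p = λ·σ_v = 0.79 × 124.1 MPa = 98.03 MPa
Effective stress σ' = σ_v − P_p = 124.1 − 98.03 = 26.058 MPa = 3779.4 psi

3800 psi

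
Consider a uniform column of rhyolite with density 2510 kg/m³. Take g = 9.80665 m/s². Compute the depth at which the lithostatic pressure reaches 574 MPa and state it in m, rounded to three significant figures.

23300 m

h = P/(ρg) = 574 MPa / (2510 kg/m³ × 9.80665 m/s²) = 5.740×10^8 Pa / 24615 Pa/m = 23319 m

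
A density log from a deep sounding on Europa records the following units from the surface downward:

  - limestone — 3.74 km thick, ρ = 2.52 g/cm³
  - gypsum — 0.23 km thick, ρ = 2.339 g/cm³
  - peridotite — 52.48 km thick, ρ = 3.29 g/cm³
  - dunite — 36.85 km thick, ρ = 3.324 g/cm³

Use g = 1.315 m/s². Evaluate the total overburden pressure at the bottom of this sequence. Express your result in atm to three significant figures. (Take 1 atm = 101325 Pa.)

3960 atm

limestone: 2520 kg/m³ × 1.315 m/s² × 3740 m = 1.239×10^7 Pa = 122.3 atm
gypsum: 2339 kg/m³ × 1.315 m/s² × 230 m = 7.074×10^5 Pa = 6.982 atm
peridotite: 3290 kg/m³ × 1.315 m/s² × 52480 m = 2.270×10^8 Pa = 2241 atm
dunite: 3324 kg/m³ × 1.315 m/s² × 36850 m = 1.611×10^8 Pa = 1590 atm
Total = 122.3 + 6.982 + 2241 + 1590 = 3959.7 atm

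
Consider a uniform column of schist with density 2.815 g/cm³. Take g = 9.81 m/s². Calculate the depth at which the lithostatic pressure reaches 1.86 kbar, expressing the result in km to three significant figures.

6.74 km

h = P/(ρg) = 1.86 kbar / (2815 kg/m³ × 9.81 m/s²) = 1.860×10^8 Pa / 27615 Pa/m = 6735.4 m
= 6.7354 km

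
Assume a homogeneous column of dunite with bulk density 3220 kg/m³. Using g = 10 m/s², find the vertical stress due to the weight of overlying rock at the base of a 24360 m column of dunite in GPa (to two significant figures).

dunite: 3220 kg/m³ × 10 m/s² × 24360 m = 7.844×10^8 Pa = 0.7844 GPa

0.78 GPa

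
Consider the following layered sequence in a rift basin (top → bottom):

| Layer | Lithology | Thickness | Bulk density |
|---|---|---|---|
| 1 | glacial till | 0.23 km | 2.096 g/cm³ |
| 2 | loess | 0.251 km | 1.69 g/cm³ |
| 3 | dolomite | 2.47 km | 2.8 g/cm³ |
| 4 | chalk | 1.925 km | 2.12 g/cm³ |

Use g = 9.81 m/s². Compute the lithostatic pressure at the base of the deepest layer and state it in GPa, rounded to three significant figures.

glacial till: 2096 kg/m³ × 9.81 m/s² × 230 m = 4.729×10^6 Pa = 4.729×10^-3 GPa
loess: 1690 kg/m³ × 9.81 m/s² × 251 m = 4.161×10^6 Pa = 4.161×10^-3 GPa
dolomite: 2800 kg/m³ × 9.81 m/s² × 2470 m = 6.785×10^7 Pa = 0.06785 GPa
chalk: 2120 kg/m³ × 9.81 m/s² × 1925 m = 4.003×10^7 Pa = 0.04003 GPa
Total = 4.729×10^-3 + 4.161×10^-3 + 0.06785 + 0.04003 = 0.11677 GPa

0.117 GPa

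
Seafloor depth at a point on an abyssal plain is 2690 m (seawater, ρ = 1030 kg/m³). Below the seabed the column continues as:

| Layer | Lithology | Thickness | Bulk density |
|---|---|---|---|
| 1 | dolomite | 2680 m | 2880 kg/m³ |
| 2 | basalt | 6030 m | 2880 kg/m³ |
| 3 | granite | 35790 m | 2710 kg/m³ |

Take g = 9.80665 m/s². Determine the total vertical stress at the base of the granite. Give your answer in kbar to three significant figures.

seawater: 1030 kg/m³ × 9.80665 m/s² × 2690 m = 2.717×10^7 Pa = 0.2717 kbar
dolomite: 2880 kg/m³ × 9.80665 m/s² × 2680 m = 7.569×10^7 Pa = 0.7569 kbar
basalt: 2880 kg/m³ × 9.80665 m/s² × 6030 m = 1.703×10^8 Pa = 1.703 kbar
granite: 2710 kg/m³ × 9.80665 m/s² × 35790 m = 9.512×10^8 Pa = 9.512 kbar
Total = 0.2717 + 0.7569 + 1.703 + 9.512 = 12.243 kbar

12.2 kbar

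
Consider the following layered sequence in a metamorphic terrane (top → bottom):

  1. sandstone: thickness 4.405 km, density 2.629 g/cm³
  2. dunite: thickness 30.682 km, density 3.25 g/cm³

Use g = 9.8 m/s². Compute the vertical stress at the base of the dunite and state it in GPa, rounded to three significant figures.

sandstone: 2629 kg/m³ × 9.8 m/s² × 4405 m = 1.135×10^8 Pa = 0.1135 GPa
dunite: 3250 kg/m³ × 9.8 m/s² × 30682 m = 9.772×10^8 Pa = 0.9772 GPa
Total = 0.1135 + 0.9772 = 1.0907 GPa

1.09 GPa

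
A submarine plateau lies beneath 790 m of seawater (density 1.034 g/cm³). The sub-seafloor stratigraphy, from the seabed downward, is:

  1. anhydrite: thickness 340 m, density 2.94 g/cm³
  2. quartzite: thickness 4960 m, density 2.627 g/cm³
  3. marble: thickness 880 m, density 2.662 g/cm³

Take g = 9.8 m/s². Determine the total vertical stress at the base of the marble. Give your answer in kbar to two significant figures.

1.7 kbar

seawater: 1034 kg/m³ × 9.8 m/s² × 790 m = 8.005×10^6 Pa = 0.08005 kbar
anhydrite: 2940 kg/m³ × 9.8 m/s² × 340 m = 9.796×10^6 Pa = 0.09796 kbar
quartzite: 2627 kg/m³ × 9.8 m/s² × 4960 m = 1.277×10^8 Pa = 1.277 kbar
marble: 2662 kg/m³ × 9.8 m/s² × 880 m = 2.296×10^7 Pa = 0.2296 kbar
Total = 0.08005 + 0.09796 + 1.277 + 0.2296 = 1.6845 kbar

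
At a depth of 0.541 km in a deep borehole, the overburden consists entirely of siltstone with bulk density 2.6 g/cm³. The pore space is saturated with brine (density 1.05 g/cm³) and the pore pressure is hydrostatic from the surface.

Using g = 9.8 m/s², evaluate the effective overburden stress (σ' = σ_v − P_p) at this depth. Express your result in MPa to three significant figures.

Overburden (lithostatic) stress σ_v:
siltstone: 2600 kg/m³ × 9.8 m/s² × 541 m = 1.378×10^7 Pa = 13.78 MPa
Pore pressure P_p = 1050 kg/m³ × 9.8 m/s² × 541 m = 5.567×10^6 Pa = 5.567 MPa
Effective stress σ' = σ_v − P_p = 13.78 − 5.567 = 8.2178 MPa

8.22 MPa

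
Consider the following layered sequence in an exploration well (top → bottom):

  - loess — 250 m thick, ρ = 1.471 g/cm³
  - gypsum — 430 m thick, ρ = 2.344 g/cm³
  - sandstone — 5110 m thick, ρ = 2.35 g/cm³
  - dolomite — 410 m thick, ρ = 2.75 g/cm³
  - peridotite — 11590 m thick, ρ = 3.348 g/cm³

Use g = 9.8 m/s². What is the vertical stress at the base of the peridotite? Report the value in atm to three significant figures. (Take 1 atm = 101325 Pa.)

loess: 1471 kg/m³ × 9.8 m/s² × 250 m = 3.604×10^6 Pa = 35.57 atm
gypsum: 2344 kg/m³ × 9.8 m/s² × 430 m = 9.878×10^6 Pa = 97.48 atm
sandstone: 2350 kg/m³ × 9.8 m/s² × 5110 m = 1.177×10^8 Pa = 1161 atm
dolomite: 2750 kg/m³ × 9.8 m/s² × 410 m = 1.105×10^7 Pa = 109.1 atm
peridotite: 3348 kg/m³ × 9.8 m/s² × 11590 m = 3.803×10^8 Pa = 3753 atm
Total = 35.57 + 97.48 + 1161 + 109.1 + 3753 = 5156.5 atm

5160 atm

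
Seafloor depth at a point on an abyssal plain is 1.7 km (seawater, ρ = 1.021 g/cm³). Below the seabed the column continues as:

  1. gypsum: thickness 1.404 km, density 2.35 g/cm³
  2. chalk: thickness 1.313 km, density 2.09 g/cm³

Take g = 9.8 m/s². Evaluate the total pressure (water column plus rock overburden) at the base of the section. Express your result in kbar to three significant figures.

0.762 kbar

seawater: 1021 kg/m³ × 9.8 m/s² × 1700 m = 1.701×10^7 Pa = 0.1701 kbar
gypsum: 2350 kg/m³ × 9.8 m/s² × 1404 m = 3.233×10^7 Pa = 0.3233 kbar
chalk: 2090 kg/m³ × 9.8 m/s² × 1313 m = 2.689×10^7 Pa = 0.2689 kbar
Total = 0.1701 + 0.3233 + 0.2689 = 0.76237 kbar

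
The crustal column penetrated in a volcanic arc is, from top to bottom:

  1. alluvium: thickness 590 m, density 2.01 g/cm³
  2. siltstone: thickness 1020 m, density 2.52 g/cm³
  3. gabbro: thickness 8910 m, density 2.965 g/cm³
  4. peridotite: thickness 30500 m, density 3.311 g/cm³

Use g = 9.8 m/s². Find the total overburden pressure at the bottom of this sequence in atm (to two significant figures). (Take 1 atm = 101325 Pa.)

13000 atm

alluvium: 2010 kg/m³ × 9.8 m/s² × 590 m = 1.162×10^7 Pa = 114.7 atm
siltstone: 2520 kg/m³ × 9.8 m/s² × 1020 m = 2.519×10^7 Pa = 248.6 atm
gabbro: 2965 kg/m³ × 9.8 m/s² × 8910 m = 2.589×10^8 Pa = 2555 atm
peridotite: 3311 kg/m³ × 9.8 m/s² × 30500 m = 9.897×10^8 Pa = 9767 atm
Total = 114.7 + 248.6 + 2555 + 9767 = 12686 atm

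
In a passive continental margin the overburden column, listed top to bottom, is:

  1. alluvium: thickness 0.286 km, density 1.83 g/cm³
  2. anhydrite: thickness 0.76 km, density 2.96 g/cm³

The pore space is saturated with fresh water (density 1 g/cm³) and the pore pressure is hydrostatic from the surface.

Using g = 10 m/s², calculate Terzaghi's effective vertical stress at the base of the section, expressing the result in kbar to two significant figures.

Overburden (lithostatic) stress σ_v:
alluvium: 1830 kg/m³ × 10 m/s² × 286 m = 5.234×10^6 Pa = 5.234 MPa
anhydrite: 2960 kg/m³ × 10 m/s² × 760 m = 2.250×10^7 Pa = 22.50 MPa
Total = 5.234 + 22.50 = 27.730 MPa
Pore pressure P_p = 1000 kg/m³ × 10 m/s² × 1046 m = 1.046×10^7 Pa = 10.46 MPa
Effective stress σ' = σ_v − P_p = 27.73 − 10.46 = 17.270 MPa = 0.17270 kbar

0.17 kbar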